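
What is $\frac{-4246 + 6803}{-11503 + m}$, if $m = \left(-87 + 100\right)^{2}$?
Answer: $- \frac{2557}{11334} \approx -0.2256$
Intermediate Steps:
$m = 169$ ($m = 13^{2} = 169$)
$\frac{-4246 + 6803}{-11503 + m} = \frac{-4246 + 6803}{-11503 + 169} = \frac{2557}{-11334} = 2557 \left(- \frac{1}{11334}\right) = - \frac{2557}{11334}$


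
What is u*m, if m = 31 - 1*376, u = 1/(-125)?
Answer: 69/25 ≈ 2.7600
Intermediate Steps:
u = -1/125 ≈ -0.0080000
m = -345 (m = 31 - 376 = -345)
u*m = -1/125*(-345) = 69/25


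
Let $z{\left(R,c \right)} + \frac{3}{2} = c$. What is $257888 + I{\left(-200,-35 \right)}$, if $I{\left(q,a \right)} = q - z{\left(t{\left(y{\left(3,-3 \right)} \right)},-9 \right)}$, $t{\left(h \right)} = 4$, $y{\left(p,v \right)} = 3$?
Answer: $\frac{515397}{2} \approx 2.577 \cdot 10^{5}$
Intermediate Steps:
$z{\left(R,c \right)} = - \frac{3}{2} + c$
$I{\left(q,a \right)} = \frac{21}{2} + q$ ($I{\left(q,a \right)} = q - \left(- \frac{3}{2} - 9\right) = q - - \frac{21}{2} = q + \frac{21}{2} = \frac{21}{2} + q$)
$257888 + I{\left(-200,-35 \right)} = 257888 + \left(\frac{21}{2} - 200\right) = 257888 - \frac{379}{2} = \frac{515397}{2}$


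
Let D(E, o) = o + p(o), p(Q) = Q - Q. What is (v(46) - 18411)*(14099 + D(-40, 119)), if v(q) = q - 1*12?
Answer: -261284186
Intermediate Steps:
p(Q) = 0
v(q) = -12 + q (v(q) = q - 12 = -12 + q)
D(E, o) = o (D(E, o) = o + 0 = o)
(v(46) - 18411)*(14099 + D(-40, 119)) = ((-12 + 46) - 18411)*(14099 + 119) = (34 - 18411)*14218 = -18377*14218 = -261284186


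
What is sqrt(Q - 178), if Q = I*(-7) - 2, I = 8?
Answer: 2*I*sqrt(59) ≈ 15.362*I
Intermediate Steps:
Q = -58 (Q = 8*(-7) - 2 = -56 - 2 = -58)
sqrt(Q - 178) = sqrt(-58 - 178) = sqrt(-236) = 2*I*sqrt(59)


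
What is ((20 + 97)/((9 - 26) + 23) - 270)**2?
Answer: 251001/4 ≈ 62750.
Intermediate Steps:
((20 + 97)/((9 - 26) + 23) - 270)**2 = (117/(-17 + 23) - 270)**2 = (117/6 - 270)**2 = (117*(1/6) - 270)**2 = (39/2 - 270)**2 = (-501/2)**2 = 251001/4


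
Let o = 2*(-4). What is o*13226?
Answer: -105808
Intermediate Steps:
o = -8
o*13226 = -8*13226 = -105808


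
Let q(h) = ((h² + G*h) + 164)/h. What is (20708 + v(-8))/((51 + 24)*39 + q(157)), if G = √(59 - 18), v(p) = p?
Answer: 314615019240/46858354967 - 102046860*√41/46858354967 ≈ 6.7002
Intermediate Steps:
G = √41 ≈ 6.4031
q(h) = (164 + h² + h*√41)/h (q(h) = ((h² + √41*h) + 164)/h = ((h² + h*√41) + 164)/h = (164 + h² + h*√41)/h)
(20708 + v(-8))/((51 + 24)*39 + q(157)) = (20708 - 8)/((51 + 24)*39 + (157 + √41 + 164/157)) = 20700/(75*39 + (157 + √41 + 164*(1/157))) = 20700/(2925 + (157 + √41 + 164/157)) = 20700/(2925 + (24813/157 + √41)) = 20700/(484038/157 + √41)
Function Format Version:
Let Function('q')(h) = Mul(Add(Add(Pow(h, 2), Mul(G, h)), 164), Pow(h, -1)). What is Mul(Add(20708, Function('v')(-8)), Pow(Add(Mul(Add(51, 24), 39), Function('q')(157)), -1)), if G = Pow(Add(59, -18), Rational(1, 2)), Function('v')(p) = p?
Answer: Add(Rational(314615019240, 46858354967), Mul(Rational(-102046860, 46858354967), Pow(41, Rational(1, 2)))) ≈ 6.7002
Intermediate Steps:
G = Pow(41, Rational(1, 2)) ≈ 6.4031
Function('q')(h) = Mul(Pow(h, -1), Add(164, Pow(h, 2), Mul(h, Pow(41, Rational(1, 2))))) (Function('q')(h) = Mul(Add(Add(Pow(h, 2), Mul(Pow(41, Rational(1, 2)), h)), 164), Pow(h, -1)) = Mul(Add(Add(Pow(h, 2), Mul(h, Pow(41, Rational(1, 2)))), 164), Pow(h, -1)) = Mul(Add(164, Pow(h, 2), Mul(h, Pow(41, Rational(1, 2)))), Pow(h, -1)) = Mul(Pow(h, -1), Add(164, Pow(h, 2), Mul(h, Pow(41, Rational(1, 2))))))
Mul(Add(20708, Function('v')(-8)), Pow(Add(Mul(Add(51, 24), 39), Function('q')(157)), -1)) = Mul(Add(20708, -8), Pow(Add(Mul(Add(51, 24), 39), Add(157, Pow(41, Rational(1, 2)), Mul(164, Pow(157, -1)))), -1)) = Mul(20700, Pow(Add(Mul(75, 39), Add(157, Pow(41, Rational(1, 2)), Mul(164, Rational(1, 157)))), -1)) = Mul(20700, Pow(Add(2925, Add(157, Pow(41, Rational(1, 2)), Rational(164, 157))), -1)) = Mul(20700, Pow(Add(2925, Add(Rational(24813, 157), Pow(41, Rational(1, 2)))), -1)) = Mul(20700, Pow(Add(Rational(484038, 157), Pow(41, Rational(1, 2))), -1))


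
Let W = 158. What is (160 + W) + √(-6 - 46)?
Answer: 318 + 2*I*√13 ≈ 318.0 + 7.2111*I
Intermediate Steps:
(160 + W) + √(-6 - 46) = (160 + 158) + √(-6 - 46) = 318 + √(-52) = 318 + 2*I*√13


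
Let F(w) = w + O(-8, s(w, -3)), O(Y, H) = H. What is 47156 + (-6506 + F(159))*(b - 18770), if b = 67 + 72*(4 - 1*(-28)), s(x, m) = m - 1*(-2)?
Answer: 104148008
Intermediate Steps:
s(x, m) = 2 + m (s(x, m) = m + 2 = 2 + m)
F(w) = -1 + w (F(w) = w + (2 - 3) = w - 1 = -1 + w)
b = 2371 (b = 67 + 72*(4 + 28) = 67 + 72*32 = 67 + 2304 = 2371)
47156 + (-6506 + F(159))*(b - 18770) = 47156 + (-6506 + (-1 + 159))*(2371 - 18770) = 47156 + (-6506 + 158)*(-16399) = 47156 - 6348*(-16399) = 47156 + 104100852 = 104148008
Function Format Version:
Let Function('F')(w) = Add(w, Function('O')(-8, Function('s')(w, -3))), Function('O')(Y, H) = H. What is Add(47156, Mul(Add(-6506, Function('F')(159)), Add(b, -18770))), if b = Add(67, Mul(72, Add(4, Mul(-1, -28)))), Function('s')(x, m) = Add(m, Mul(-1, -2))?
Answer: 104148008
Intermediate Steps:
Function('s')(x, m) = Add(2, m) (Function('s')(x, m) = Add(m, 2) = Add(2, m))
Function('F')(w) = Add(-1, w) (Function('F')(w) = Add(w, Add(2, -3)) = Add(w, -1) = Add(-1, w))
b = 2371 (b = Add(67, Mul(72, Add(4, 28))) = Add(67, Mul(72, 32)) = Add(67, 2304) = 2371)
Add(47156, Mul(Add(-6506, Function('F')(159)), Add(b, -18770))) = Add(47156, Mul(Add(-6506, Add(-1, 159)), Add(2371, -18770))) = Add(47156, Mul(Add(-6506, 158), -16399)) = Add(47156, Mul(-6348, -16399)) = Add(47156, 104100852) = 104148008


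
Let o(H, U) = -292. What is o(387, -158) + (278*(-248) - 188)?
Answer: -69424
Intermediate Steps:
o(387, -158) + (278*(-248) - 188) = -292 + (278*(-248) - 188) = -292 + (-68944 - 188) = -292 - 69132 = -69424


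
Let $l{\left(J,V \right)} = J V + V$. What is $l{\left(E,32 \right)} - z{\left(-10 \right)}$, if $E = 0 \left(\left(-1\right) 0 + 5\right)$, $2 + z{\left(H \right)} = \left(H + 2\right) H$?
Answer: $-46$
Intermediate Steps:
$z{\left(H \right)} = -2 + H \left(2 + H\right)$ ($z{\left(H \right)} = -2 + \left(H + 2\right) H = -2 + \left(2 + H\right) H = -2 + H \left(2 + H\right)$)
$E = 0$ ($E = 0 \left(0 + 5\right) = 0 \cdot 5 = 0$)
$l{\left(J,V \right)} = V + J V$
$l{\left(E,32 \right)} - z{\left(-10 \right)} = 32 \left(1 + 0\right) - \left(-2 + \left(-10\right)^{2} + 2 \left(-10\right)\right) = 32 \cdot 1 - \left(-2 + 100 - 20\right) = 32 - 78 = -46$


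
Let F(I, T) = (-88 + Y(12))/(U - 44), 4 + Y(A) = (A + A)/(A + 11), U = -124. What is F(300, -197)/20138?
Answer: 523/19453308 ≈ 2.6885e-5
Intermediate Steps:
Y(A) = -4 + 2*A/(11 + A) (Y(A) = -4 + (A + A)/(A + 11) = -4 + (2*A)/(11 + A) = -4 + 2*A/(11 + A))
F(I, T) = 523/966 (F(I, T) = (-88 + 2*(-22 - 1*12)/(11 + 12))/(-124 - 44) = (-88 + 2*(-22 - 12)/23)/(-168) = (-88 + 2*(1/23)*(-34))*(-1/168) = (-88 - 68/23)*(-1/168) = -2092/23*(-1/168) = 523/966)
F(300, -197)/20138 = (523/966)/20138 = (523/966)*(1/20138) = 523/19453308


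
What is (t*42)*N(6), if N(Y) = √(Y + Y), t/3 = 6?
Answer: 1512*√3 ≈ 2618.9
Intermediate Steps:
t = 18 (t = 3*6 = 18)
N(Y) = √2*√Y (N(Y) = √(2*Y) = √2*√Y)
(t*42)*N(6) = (18*42)*(√2*√6) = 756*(2*√3) = 1512*√3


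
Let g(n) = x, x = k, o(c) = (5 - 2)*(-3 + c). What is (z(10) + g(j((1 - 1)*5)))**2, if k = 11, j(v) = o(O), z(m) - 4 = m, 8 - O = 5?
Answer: 625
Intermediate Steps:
O = 3 (O = 8 - 1*5 = 8 - 5 = 3)
z(m) = 4 + m
o(c) = -9 + 3*c (o(c) = 3*(-3 + c) = -9 + 3*c)
j(v) = 0 (j(v) = -9 + 3*3 = -9 + 9 = 0)
x = 11
g(n) = 11
(z(10) + g(j((1 - 1)*5)))**2 = ((4 + 10) + 11)**2 = (14 + 11)**2 = 25**2 = 625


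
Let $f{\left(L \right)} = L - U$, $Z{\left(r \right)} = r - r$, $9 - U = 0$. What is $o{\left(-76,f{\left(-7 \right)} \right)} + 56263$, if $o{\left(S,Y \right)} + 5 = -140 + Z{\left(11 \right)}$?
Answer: $56118$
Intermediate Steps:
$U = 9$ ($U = 9 - 0 = 9 + 0 = 9$)
$Z{\left(r \right)} = 0$
$f{\left(L \right)} = -9 + L$ ($f{\left(L \right)} = L - 9 = -9 + L$)
$o{\left(S,Y \right)} = -145$ ($o{\left(S,Y \right)} = -5 + \left(-140 + 0\right) = -5 - 140 = -145$)
$o{\left(-76,f{\left(-7 \right)} \right)} + 56263 = -145 + 56263 = 56118$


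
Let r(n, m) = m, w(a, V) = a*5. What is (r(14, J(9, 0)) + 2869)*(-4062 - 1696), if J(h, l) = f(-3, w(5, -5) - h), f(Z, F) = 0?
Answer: -16519702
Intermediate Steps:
w(a, V) = 5*a
J(h, l) = 0
(r(14, J(9, 0)) + 2869)*(-4062 - 1696) = (0 + 2869)*(-4062 - 1696) = 2869*(-5758) = -16519702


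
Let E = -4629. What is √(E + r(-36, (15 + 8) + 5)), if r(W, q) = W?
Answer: I*√4665 ≈ 68.301*I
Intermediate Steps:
√(E + r(-36, (15 + 8) + 5)) = √(-4629 - 36) = √(-4665) = I*√4665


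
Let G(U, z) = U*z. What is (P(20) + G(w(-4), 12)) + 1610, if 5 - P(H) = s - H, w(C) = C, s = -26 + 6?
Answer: 1607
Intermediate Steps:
s = -20
P(H) = 25 + H (P(H) = 5 - (-20 - H) = 5 + (20 + H) = 25 + H)
(P(20) + G(w(-4), 12)) + 1610 = ((25 + 20) - 4*12) + 1610 = (45 - 48) + 1610 = -3 + 1610 = 1607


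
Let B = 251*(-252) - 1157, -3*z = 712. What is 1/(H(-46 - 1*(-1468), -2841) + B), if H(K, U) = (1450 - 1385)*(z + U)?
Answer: -3/793502 ≈ -3.7807e-6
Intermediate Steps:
z = -712/3 (z = -1/3*712 = -712/3 ≈ -237.33)
H(K, U) = -46280/3 + 65*U (H(K, U) = (1450 - 1385)*(-712/3 + U) = 65*(-712/3 + U) = -46280/3 + 65*U)
B = -64409 (B = -63252 - 1157 = -64409)
1/(H(-46 - 1*(-1468), -2841) + B) = 1/((-46280/3 + 65*(-2841)) - 64409) = 1/((-46280/3 - 184665) - 64409) = 1/(-600275/3 - 64409) = 1/(-793502/3) = -3/793502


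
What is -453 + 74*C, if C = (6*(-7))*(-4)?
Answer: 11979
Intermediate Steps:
C = 168 (C = -42*(-4) = 168)
-453 + 74*C = -453 + 74*168 = -453 + 12432 = 11979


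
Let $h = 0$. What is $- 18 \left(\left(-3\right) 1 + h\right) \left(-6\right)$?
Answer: $-324$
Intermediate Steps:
$- 18 \left(\left(-3\right) 1 + h\right) \left(-6\right) = - 18 \left(\left(-3\right) 1 + 0\right) \left(-6\right) = - 18 \left(-3 + 0\right) \left(-6\right) = \left(-18\right) \left(-3\right) \left(-6\right) = 54 \left(-6\right) = -324$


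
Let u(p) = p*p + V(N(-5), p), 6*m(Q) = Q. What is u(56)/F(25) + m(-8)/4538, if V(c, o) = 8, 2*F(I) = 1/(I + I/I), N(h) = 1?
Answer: 1112862814/6807 ≈ 1.6349e+5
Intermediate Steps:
F(I) = 1/(2*(1 + I)) (F(I) = 1/(2*(I + I/I)) = 1/(2*(I + 1)) = 1/(2*(1 + I)))
m(Q) = Q/6
u(p) = 8 + p² (u(p) = p*p + 8 = p² + 8 = 8 + p²)
u(56)/F(25) + m(-8)/4538 = (8 + 56²)/((1/(2*(1 + 25)))) + ((⅙)*(-8))/4538 = (8 + 3136)/(((½)/26)) - 4/3*1/4538 = 3144/(((½)*(1/26))) - 2/6807 = 3144/(1/52) - 2/6807 = 3144*52 - 2/6807 = 163488 - 2/6807 = 1112862814/6807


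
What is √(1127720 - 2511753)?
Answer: I*√1384033 ≈ 1176.4*I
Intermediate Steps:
√(1127720 - 2511753) = √(-1384033) = I*√1384033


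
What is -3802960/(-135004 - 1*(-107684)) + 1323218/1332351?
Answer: 127575696868/909995733 ≈ 140.19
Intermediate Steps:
-3802960/(-135004 - 1*(-107684)) + 1323218/1332351 = -3802960/(-135004 + 107684) + 1323218*(1/1332351) = -3802960/(-27320) + 1323218/1332351 = -3802960*(-1/27320) + 1323218/1332351 = 95074/683 + 1323218/1332351 = 127575696868/909995733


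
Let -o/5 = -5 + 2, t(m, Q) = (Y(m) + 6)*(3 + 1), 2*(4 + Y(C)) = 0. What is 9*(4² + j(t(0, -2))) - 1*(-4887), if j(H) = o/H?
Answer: 40383/8 ≈ 5047.9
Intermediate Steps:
Y(C) = -4 (Y(C) = -4 + (½)*0 = -4 + 0 = -4)
t(m, Q) = 8 (t(m, Q) = (-4 + 6)*(3 + 1) = 2*4 = 8)
o = 15 (o = -5*(-5 + 2) = -5*(-3) = 15)
j(H) = 15/H
9*(4² + j(t(0, -2))) - 1*(-4887) = 9*(4² + 15/8) - 1*(-4887) = 9*(16 + 15*(⅛)) + 4887 = 9*(16 + 15/8) + 4887 = 9*(143/8) + 4887 = 1287/8 + 4887 = 40383/8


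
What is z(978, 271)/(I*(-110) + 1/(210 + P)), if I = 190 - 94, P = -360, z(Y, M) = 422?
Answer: -63300/1584001 ≈ -0.039962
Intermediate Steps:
I = 96
z(978, 271)/(I*(-110) + 1/(210 + P)) = 422/(96*(-110) + 1/(210 - 360)) = 422/(-10560 + 1/(-150)) = 422/(-10560 - 1/150) = 422/(-1584001/150) = 422*(-150/1584001) = -63300/1584001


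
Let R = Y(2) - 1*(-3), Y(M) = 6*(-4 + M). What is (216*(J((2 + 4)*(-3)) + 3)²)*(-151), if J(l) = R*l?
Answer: -887970600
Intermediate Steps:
Y(M) = -24 + 6*M
R = -9 (R = (-24 + 6*2) - 1*(-3) = (-24 + 12) + 3 = -12 + 3 = -9)
J(l) = -9*l
(216*(J((2 + 4)*(-3)) + 3)²)*(-151) = (216*(-9*(2 + 4)*(-3) + 3)²)*(-151) = (216*(-54*(-3) + 3)²)*(-151) = (216*(-9*(-18) + 3)²)*(-151) = (216*(162 + 3)²)*(-151) = (216*165²)*(-151) = (216*27225)*(-151) = 5880600*(-151) = -887970600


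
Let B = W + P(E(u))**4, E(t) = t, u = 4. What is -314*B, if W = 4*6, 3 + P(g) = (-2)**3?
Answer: -4604810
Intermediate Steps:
P(g) = -11 (P(g) = -3 + (-2)**3 = -3 - 8 = -11)
W = 24
B = 14665 (B = 24 + (-11)**4 = 24 + 14641 = 14665)
-314*B = -314*14665 = -4604810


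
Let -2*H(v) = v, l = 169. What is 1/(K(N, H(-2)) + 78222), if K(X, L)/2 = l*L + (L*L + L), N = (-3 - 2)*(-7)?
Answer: 1/78564 ≈ 1.2728e-5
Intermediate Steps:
N = 35 (N = -5*(-7) = 35)
H(v) = -v/2
K(X, L) = 2*L² + 340*L (K(X, L) = 2*(169*L + (L*L + L)) = 2*(169*L + (L² + L)) = 2*(169*L + (L + L²)) = 2*(L² + 170*L) = 2*L² + 340*L)
1/(K(N, H(-2)) + 78222) = 1/(2*(-½*(-2))*(170 - ½*(-2)) + 78222) = 1/(2*1*(170 + 1) + 78222) = 1/(2*1*171 + 78222) = 1/(342 + 78222) = 1/78564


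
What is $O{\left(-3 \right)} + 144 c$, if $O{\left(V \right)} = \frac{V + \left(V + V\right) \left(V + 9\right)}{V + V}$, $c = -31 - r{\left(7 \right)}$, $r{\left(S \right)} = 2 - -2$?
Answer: $- \frac{10067}{2} \approx -5033.5$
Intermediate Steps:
$r{\left(S \right)} = 4$ ($r{\left(S \right)} = 2 + 2 = 4$)
$c = -35$ ($c = -31 - 4 = -35$)
$O{\left(V \right)} = \frac{V + 2 V \left(9 + V\right)}{2 V}$
$O{\left(-3 \right)} + 144 c = \left(\frac{19}{2} - 3\right) + 144 \left(-35\right) = \frac{13}{2} - 5040 = - \frac{10067}{2}$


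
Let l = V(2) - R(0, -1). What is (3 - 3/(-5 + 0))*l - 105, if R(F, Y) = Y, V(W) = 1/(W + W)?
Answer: -201/2 ≈ -100.50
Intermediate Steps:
V(W) = 1/(2*W)
l = 5/4 (l = (1/2)/2 - 1*(-1) = (1/2)*(1/2) + 1 = 1/4 + 1 = 5/4 ≈ 1.2500)
(3 - 3/(-5 + 0))*l - 105 = (3 - 3/(-5 + 0))*(5/4) - 105 = (3 - 3/(-5))*(5/4) - 105 = (3 - 1/5*(-3))*(5/4) - 105 = (3 + 3/5)*(5/4) - 105 = (18/5)*(5/4) - 105 = 9/2 - 105 = -201/2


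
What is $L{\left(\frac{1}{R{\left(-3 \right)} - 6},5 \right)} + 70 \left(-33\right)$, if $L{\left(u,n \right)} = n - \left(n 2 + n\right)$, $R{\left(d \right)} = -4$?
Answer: $-2320$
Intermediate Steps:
$L{\left(u,n \right)} = - 2 n$ ($L{\left(u,n \right)} = n - \left(2 n + n\right) = n - 3 n = - 2 n$)
$L{\left(\frac{1}{R{\left(-3 \right)} - 6},5 \right)} + 70 \left(-33\right) = \left(-2\right) 5 + 70 \left(-33\right) = -10 - 2310 = -2320$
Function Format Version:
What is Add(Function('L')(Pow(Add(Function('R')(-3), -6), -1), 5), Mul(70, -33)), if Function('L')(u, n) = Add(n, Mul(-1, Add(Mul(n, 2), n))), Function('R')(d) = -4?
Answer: -2320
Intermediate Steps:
Function('L')(u, n) = Mul(-2, n) (Function('L')(u, n) = Add(n, Mul(-1, Add(Mul(2, n), n))) = Add(n, Mul(-1, Mul(3, n))) = Add(n, Mul(-3, n)) = Mul(-2, n))
Add(Function('L')(Pow(Add(Function('R')(-3), -6), -1), 5), Mul(70, -33)) = Add(Mul(-2, 5), Mul(70, -33)) = Add(-10, -2310) = -2320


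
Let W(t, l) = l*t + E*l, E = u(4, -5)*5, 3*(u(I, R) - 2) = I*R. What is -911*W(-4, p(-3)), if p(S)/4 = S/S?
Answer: 298808/3 ≈ 99603.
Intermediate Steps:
u(I, R) = 2 + I*R/3 (u(I, R) = 2 + (I*R)/3 = 2 + I*R/3)
p(S) = 4 (p(S) = 4*(S/S) = 4*1 = 4)
E = -70/3 (E = (2 + (⅓)*4*(-5))*5 = (2 - 20/3)*5 = -14/3*5 = -70/3 ≈ -23.333)
W(t, l) = -70*l/3 + l*t (W(t, l) = l*t - 70*l/3 = -70*l/3 + l*t)
-911*W(-4, p(-3)) = -911*4*(-70 + 3*(-4))/3 = -911*4*(-70 - 12)/3 = -911*4*(-82)/3 = -911*(-328/3) = 298808/3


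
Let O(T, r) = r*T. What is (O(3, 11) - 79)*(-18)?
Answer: 828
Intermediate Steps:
O(T, r) = T*r
(O(3, 11) - 79)*(-18) = (3*11 - 79)*(-18) = (33 - 79)*(-18) = -46*(-18) = 828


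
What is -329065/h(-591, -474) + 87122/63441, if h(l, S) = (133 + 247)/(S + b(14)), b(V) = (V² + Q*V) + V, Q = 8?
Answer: 1192938884/9063 ≈ 1.3163e+5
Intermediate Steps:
b(V) = V² + 9*V (b(V) = (V² + 8*V) + V = V² + 9*V)
h(l, S) = 380/(322 + S) (h(l, S) = (133 + 247)/(S + 14*(9 + 14)) = 380/(S + 14*23) = 380/(S + 322) = 380/(322 + S))
-329065/h(-591, -474) + 87122/63441 = -329065/(380/(322 - 474)) + 87122/63441 = -329065/(380/(-152)) + 87122*(1/63441) = -329065/(380*(-1/152)) + 12446/9063 = -329065/(-5/2) + 12446/9063 = -329065*(-⅖) + 12446/9063 = 131626 + 12446/9063 = 1192938884/9063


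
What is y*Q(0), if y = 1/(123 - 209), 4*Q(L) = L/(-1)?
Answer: 0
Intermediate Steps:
Q(L) = -L/4 (Q(L) = (L/(-1))/4 = (L*(-1))/4 = (-L)/4 = -L/4)
y = -1/86 (y = 1/(-86) = -1/86 ≈ -0.011628)
y*Q(0) = -(-1)*0/344 = -1/86*0 = 0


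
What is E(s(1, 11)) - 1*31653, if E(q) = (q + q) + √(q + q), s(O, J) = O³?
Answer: -31651 + √2 ≈ -31650.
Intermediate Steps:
E(q) = 2*q + √2*√q (E(q) = 2*q + √(2*q) = 2*q + √2*√q)
E(s(1, 11)) - 1*31653 = (2*1³ + √2*√(1³)) - 1*31653 = (2*1 + √2*√1) - 31653 = (2 + √2*1) - 31653 = (2 + √2) - 31653 = -31651 + √2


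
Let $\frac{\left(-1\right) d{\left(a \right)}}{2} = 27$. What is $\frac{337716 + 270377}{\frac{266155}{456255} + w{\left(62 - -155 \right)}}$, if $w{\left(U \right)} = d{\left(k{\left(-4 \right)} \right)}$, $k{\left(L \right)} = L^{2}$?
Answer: $- \frac{55489094343}{4874323} \approx -11384.0$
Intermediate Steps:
$d{\left(a \right)} = -54$ ($d{\left(a \right)} = \left(-2\right) 27 = -54$)
$w{\left(U \right)} = -54$
$\frac{337716 + 270377}{\frac{266155}{456255} + w{\left(62 - -155 \right)}} = \frac{337716 + 270377}{\frac{266155}{456255} - 54} = \frac{608093}{266155 \cdot \frac{1}{456255} - 54} = \frac{608093}{\frac{53231}{91251} - 54} = \frac{608093}{- \frac{4874323}{91251}} = 608093 \left(- \frac{91251}{4874323}\right) = - \frac{55489094343}{4874323}$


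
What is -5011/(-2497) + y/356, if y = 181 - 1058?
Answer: -405953/888932 ≈ -0.45668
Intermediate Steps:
y = -877
-5011/(-2497) + y/356 = -5011/(-2497) - 877/356 = -5011*(-1/2497) - 877*1/356 = 5011/2497 - 877/356 = -405953/888932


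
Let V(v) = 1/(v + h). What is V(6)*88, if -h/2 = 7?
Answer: -11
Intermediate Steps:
h = -14 (h = -2*7 = -14)
V(v) = 1/(-14 + v) (V(v) = 1/(v - 14) = 1/(-14 + v))
V(6)*88 = 88/(-14 + 6) = 88/(-8) = -⅛*88 = -11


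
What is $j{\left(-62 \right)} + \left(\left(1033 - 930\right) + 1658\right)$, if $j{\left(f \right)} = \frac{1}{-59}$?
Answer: $\frac{103898}{59} \approx 1761.0$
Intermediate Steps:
$j{\left(f \right)} = - \frac{1}{59}$
$j{\left(-62 \right)} + \left(\left(1033 - 930\right) + 1658\right) = - \frac{1}{59} + \left(\left(1033 - 930\right) + 1658\right) = - \frac{1}{59} + \left(103 + 1658\right) = - \frac{1}{59} + 1761 = \frac{103898}{59}$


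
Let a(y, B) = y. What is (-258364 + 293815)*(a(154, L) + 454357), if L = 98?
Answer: 16112869461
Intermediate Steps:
(-258364 + 293815)*(a(154, L) + 454357) = (-258364 + 293815)*(154 + 454357) = 35451*454511 = 16112869461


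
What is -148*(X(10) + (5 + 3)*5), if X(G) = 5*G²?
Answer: -79920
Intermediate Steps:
-148*(X(10) + (5 + 3)*5) = -148*(5*10² + (5 + 3)*5) = -148*(5*100 + 8*5) = -148*(500 + 40) = -148*540 = -79920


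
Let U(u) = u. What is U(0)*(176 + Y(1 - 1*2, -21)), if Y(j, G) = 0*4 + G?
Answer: 0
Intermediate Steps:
Y(j, G) = G (Y(j, G) = 0 + G = G)
U(0)*(176 + Y(1 - 1*2, -21)) = 0*(176 - 21) = 0*155 = 0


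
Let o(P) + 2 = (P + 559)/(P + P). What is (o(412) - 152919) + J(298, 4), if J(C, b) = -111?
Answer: -126097397/824 ≈ -1.5303e+5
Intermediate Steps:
o(P) = -2 + (559 + P)/(2*P) (o(P) = -2 + (P + 559)/(P + P) = -2 + (559 + P)/((2*P)) = -2 + (559 + P)*(1/(2*P)) = -2 + (559 + P)/(2*P))
(o(412) - 152919) + J(298, 4) = ((½)*(559 - 3*412)/412 - 152919) - 111 = ((½)*(1/412)*(559 - 1236) - 152919) - 111 = ((½)*(1/412)*(-677) - 152919) - 111 = (-677/824 - 152919) - 111 = -126005933/824 - 111 = -126097397/824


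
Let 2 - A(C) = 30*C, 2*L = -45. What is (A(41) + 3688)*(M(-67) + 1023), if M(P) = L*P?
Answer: 6225030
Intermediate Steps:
L = -45/2 (L = (½)*(-45) = -45/2 ≈ -22.500)
A(C) = 2 - 30*C
M(P) = -45*P/2
(A(41) + 3688)*(M(-67) + 1023) = ((2 - 30*41) + 3688)*(-45/2*(-67) + 1023) = ((2 - 1230) + 3688)*(3015/2 + 1023) = (-1228 + 3688)*(5061/2) = 2460*(5061/2) = 6225030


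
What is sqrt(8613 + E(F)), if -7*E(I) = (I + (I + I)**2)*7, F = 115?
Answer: 149*I*sqrt(2) ≈ 210.72*I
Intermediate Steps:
E(I) = -I - 4*I**2 (E(I) = -(I + (I + I)**2)*7/7 = -(I + (2*I)**2)*7/7 = -(I + 4*I**2)*7/7 = -(7*I + 28*I**2)/7 = -I - 4*I**2)
sqrt(8613 + E(F)) = sqrt(8613 - 1*115*(1 + 4*115)) = sqrt(8613 - 1*115*(1 + 460)) = sqrt(8613 - 1*115*461) = sqrt(8613 - 53015) = sqrt(-44402) = 149*I*sqrt(2)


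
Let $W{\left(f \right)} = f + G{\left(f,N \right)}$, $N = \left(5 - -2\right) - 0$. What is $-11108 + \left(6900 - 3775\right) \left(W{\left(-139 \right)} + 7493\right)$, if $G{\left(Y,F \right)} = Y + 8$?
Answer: $22560767$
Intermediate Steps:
$N = 7$ ($N = \left(5 + 2\right) + 0 = 7 + 0 = 7$)
$G{\left(Y,F \right)} = 8 + Y$
$W{\left(f \right)} = 8 + 2 f$ ($W{\left(f \right)} = f + \left(8 + f\right) = 8 + 2 f$)
$-11108 + \left(6900 - 3775\right) \left(W{\left(-139 \right)} + 7493\right) = -11108 + \left(6900 - 3775\right) \left(\left(8 + 2 \left(-139\right)\right) + 7493\right) = -11108 + 3125 \left(\left(8 - 278\right) + 7493\right) = -11108 + 3125 \left(-270 + 7493\right) = -11108 + 3125 \cdot 7223 = -11108 + 22571875 = 22560767$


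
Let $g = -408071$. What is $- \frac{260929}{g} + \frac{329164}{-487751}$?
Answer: $- \frac{641263815}{18094276211} \approx -0.03544$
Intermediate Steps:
$- \frac{260929}{g} + \frac{329164}{-487751} = - \frac{260929}{-408071} + \frac{329164}{-487751} = \left(-260929\right) \left(- \frac{1}{408071}\right) + 329164 \left(- \frac{1}{487751}\right) = \frac{260929}{408071} - \frac{29924}{44341} = - \frac{641263815}{18094276211}$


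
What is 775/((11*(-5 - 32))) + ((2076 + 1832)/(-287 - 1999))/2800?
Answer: -1240552639/651281400 ≈ -1.9048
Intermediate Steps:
775/((11*(-5 - 32))) + ((2076 + 1832)/(-287 - 1999))/2800 = 775/((11*(-37))) + (3908/(-2286))*(1/2800) = 775/(-407) + (3908*(-1/2286))*(1/2800) = 775*(-1/407) - 1954/1143*1/2800 = -775/407 - 977/1600200 = -1240552639/651281400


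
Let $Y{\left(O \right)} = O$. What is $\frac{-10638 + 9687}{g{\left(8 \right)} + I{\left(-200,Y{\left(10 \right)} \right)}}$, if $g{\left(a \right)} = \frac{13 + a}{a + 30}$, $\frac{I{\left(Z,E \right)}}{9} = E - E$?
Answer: $- \frac{12046}{7} \approx -1720.9$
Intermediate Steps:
$I{\left(Z,E \right)} = 0$ ($I{\left(Z,E \right)} = 9 \left(E - E\right) = 9 \cdot 0 = 0$)
$g{\left(a \right)} = \frac{13 + a}{30 + a}$
$\frac{-10638 + 9687}{g{\left(8 \right)} + I{\left(-200,Y{\left(10 \right)} \right)}} = \frac{-10638 + 9687}{\frac{13 + 8}{30 + 8} + 0} = - \frac{951}{\frac{1}{38} \cdot 21 + 0} = - \frac{951}{\frac{21}{38} + 0} = - \frac{951}{\frac{21}{38}} = \left(-951\right) \frac{38}{21} = - \frac{12046}{7}$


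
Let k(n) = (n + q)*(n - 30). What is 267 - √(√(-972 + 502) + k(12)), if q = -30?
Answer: 267 - √(324 + I*√470) ≈ 248.99 - 0.60187*I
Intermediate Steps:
k(n) = (-30 + n)² (k(n) = (n - 30)*(n - 30) = (-30 + n)*(-30 + n) = (-30 + n)²)
267 - √(√(-972 + 502) + k(12)) = 267 - √(√(-972 + 502) + (900 + 12² - 60*12)) = 267 - √(√(-470) + (900 + 144 - 720)) = 267 - √(I*√470 + 324) = 267 - √(324 + I*√470)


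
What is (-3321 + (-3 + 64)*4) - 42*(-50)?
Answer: -977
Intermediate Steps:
(-3321 + (-3 + 64)*4) - 42*(-50) = (-3321 + 61*4) + 2100 = (-3321 + 244) + 2100 = -3077 + 2100 = -977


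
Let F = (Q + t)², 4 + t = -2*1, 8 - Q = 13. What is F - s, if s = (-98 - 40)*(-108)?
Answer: -14783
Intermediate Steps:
Q = -5 (Q = 8 - 1*13 = 8 - 13 = -5)
t = -6 (t = -4 - 2*1 = -4 - 2 = -6)
F = 121 (F = (-5 - 6)² = (-11)² = 121)
s = 14904 (s = -138*(-108) = 14904)
F - s = 121 - 1*14904 = 121 - 14904 = -14783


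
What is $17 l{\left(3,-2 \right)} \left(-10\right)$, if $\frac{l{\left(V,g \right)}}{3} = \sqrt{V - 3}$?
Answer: $0$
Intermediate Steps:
$l{\left(V,g \right)} = 3 \sqrt{-3 + V}$ ($l{\left(V,g \right)} = 3 \sqrt{V - 3} = 3 \sqrt{-3 + V}$)
$17 l{\left(3,-2 \right)} \left(-10\right) = 17 \cdot 3 \sqrt{-3 + 3} \left(-10\right) = 17 \cdot 3 \sqrt{0} \left(-10\right) = 17 \cdot 3 \cdot 0 \left(-10\right) = 17 \cdot 0 \left(-10\right) = 0 \left(-10\right) = 0$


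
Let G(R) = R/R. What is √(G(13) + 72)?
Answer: √73 ≈ 8.5440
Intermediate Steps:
G(R) = 1
√(G(13) + 72) = √(1 + 72) = √73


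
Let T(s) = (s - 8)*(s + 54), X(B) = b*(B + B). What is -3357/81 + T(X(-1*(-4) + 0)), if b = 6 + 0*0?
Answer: 36347/9 ≈ 4038.6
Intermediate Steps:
b = 6 (b = 6 + 0 = 6)
X(B) = 12*B (X(B) = 6*(B + B) = 6*(2*B) = 12*B)
T(s) = (-8 + s)*(54 + s)
-3357/81 + T(X(-1*(-4) + 0)) = -3357/81 + (-432 + (12*(-1*(-4) + 0))² + 46*(12*(-1*(-4) + 0))) = -3357*1/81 + (-432 + (12*(4 + 0))² + 46*(12*(4 + 0))) = -373/9 + (-432 + (12*4)² + 46*(12*4)) = -373/9 + (-432 + 48² + 46*48) = -373/9 + (-432 + 2304 + 2208) = -373/9 + 4080 = 36347/9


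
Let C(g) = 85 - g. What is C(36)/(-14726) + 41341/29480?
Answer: 303671523/217061240 ≈ 1.3990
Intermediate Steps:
C(36)/(-14726) + 41341/29480 = (85 - 1*36)/(-14726) + 41341/29480 = (85 - 36)*(-1/14726) + 41341*(1/29480) = 49*(-1/14726) + 41341/29480 = -49/14726 + 41341/29480 = 303671523/217061240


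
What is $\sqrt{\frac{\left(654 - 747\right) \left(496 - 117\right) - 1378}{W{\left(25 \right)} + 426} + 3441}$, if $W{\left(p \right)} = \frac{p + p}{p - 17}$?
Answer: $\frac{\sqrt{10033367981}}{1729} \approx 57.933$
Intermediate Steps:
$W{\left(p \right)} = \frac{2 p}{-17 + p}$
$\sqrt{\frac{\left(654 - 747\right) \left(496 - 117\right) - 1378}{W{\left(25 \right)} + 426} + 3441} = \sqrt{\frac{\left(654 - 747\right) \left(496 - 117\right) - 1378}{2 \cdot 25 \frac{1}{-17 + 25} + 426} + 3441} = \sqrt{\frac{\left(-93\right) 379 - 1378}{2 \cdot 25 \cdot \frac{1}{8} + 426} + 3441} = \sqrt{\frac{-35247 - 1378}{2 \cdot 25 \cdot \frac{1}{8} + 426} + 3441} = \sqrt{- \frac{36625}{\frac{25}{4} + 426} + 3441} = \sqrt{- \frac{36625}{\frac{1729}{4}} + 3441} = \sqrt{\left(-36625\right) \frac{4}{1729} + 3441} = \sqrt{- \frac{146500}{1729} + 3441} = \sqrt{\frac{5802989}{1729}} = \frac{\sqrt{10033367981}}{1729}$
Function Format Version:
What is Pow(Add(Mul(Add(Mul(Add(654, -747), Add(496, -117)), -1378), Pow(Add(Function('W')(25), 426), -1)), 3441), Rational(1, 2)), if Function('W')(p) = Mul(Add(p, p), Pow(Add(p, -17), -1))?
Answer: Mul(Rational(1, 1729), Pow(10033367981, Rational(1, 2))) ≈ 57.933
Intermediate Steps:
Function('W')(p) = Mul(2, p, Pow(Add(-17, p), -1)) (Function('W')(p) = Mul(Mul(2, p), Pow(Add(-17, p), -1)) = Mul(2, p, Pow(Add(-17, p), -1)))
Pow(Add(Mul(Add(Mul(Add(654, -747), Add(496, -117)), -1378), Pow(Add(Function('W')(25), 426), -1)), 3441), Rational(1, 2)) = Pow(Add(Mul(Add(Mul(Add(654, -747), Add(496, -117)), -1378), Pow(Add(Mul(2, 25, Pow(Add(-17, 25), -1)), 426), -1)), 3441), Rational(1, 2)) = Pow(Add(Mul(Add(Mul(-93, 379), -1378), Pow(Add(Mul(2, 25, Pow(8, -1)), 426), -1)), 3441), Rational(1, 2)) = Pow(Add(Mul(Add(-35247, -1378), Pow(Add(Mul(2, 25, Rational(1, 8)), 426), -1)), 3441), Rational(1, 2)) = Pow(Add(Mul(-36625, Pow(Add(Rational(25, 4), 426), -1)), 3441), Rational(1, 2)) = Pow(Add(Mul(-36625, Pow(Rational(1729, 4), -1)), 3441), Rational(1, 2)) = Pow(Add(Mul(-36625, Rational(4, 1729)), 3441), Rational(1, 2)) = Pow(Add(Rational(-146500, 1729), 3441), Rational(1, 2)) = Pow(Rational(5802989, 1729), Rational(1, 2)) = Mul(Rational(1, 1729), Pow(10033367981, Rational(1, 2)))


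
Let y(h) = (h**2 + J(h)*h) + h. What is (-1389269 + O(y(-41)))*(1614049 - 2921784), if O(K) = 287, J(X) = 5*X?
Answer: 1816420375770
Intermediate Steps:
y(h) = h + 6*h**2 (y(h) = (h**2 + (5*h)*h) + h = (h**2 + 5*h**2) + h = 6*h**2 + h = h + 6*h**2)
(-1389269 + O(y(-41)))*(1614049 - 2921784) = (-1389269 + 287)*(1614049 - 2921784) = -1388982*(-1307735) = 1816420375770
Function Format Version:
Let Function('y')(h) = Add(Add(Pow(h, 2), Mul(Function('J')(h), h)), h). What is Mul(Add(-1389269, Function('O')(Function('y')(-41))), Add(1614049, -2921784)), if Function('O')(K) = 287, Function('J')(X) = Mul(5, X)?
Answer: 1816420375770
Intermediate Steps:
Function('y')(h) = Add(h, Mul(6, Pow(h, 2))) (Function('y')(h) = Add(Add(Pow(h, 2), Mul(Mul(5, h), h)), h) = Add(Add(Pow(h, 2), Mul(5, Pow(h, 2))), h) = Add(Mul(6, Pow(h, 2)), h) = Add(h, Mul(6, Pow(h, 2))))
Mul(Add(-1389269, Function('O')(Function('y')(-41))), Add(1614049, -2921784)) = Mul(Add(-1389269, 287), Add(1614049, -2921784)) = Mul(-1388982, -1307735) = 1816420375770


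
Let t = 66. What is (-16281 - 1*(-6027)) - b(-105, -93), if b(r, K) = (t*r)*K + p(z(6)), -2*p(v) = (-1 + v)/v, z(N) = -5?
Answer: -3273717/5 ≈ -6.5474e+5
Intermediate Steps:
p(v) = -(-1 + v)/(2*v)
b(r, K) = -⅗ + 66*K*r (b(r, K) = (66*r)*K + (½)*(1 - 1*(-5))/(-5) = 66*K*r + (½)*(-⅕)*(1 + 5) = 66*K*r + (½)*(-⅕)*6 = 66*K*r - ⅗ = -⅗ + 66*K*r)
(-16281 - 1*(-6027)) - b(-105, -93) = (-16281 - 1*(-6027)) - (-⅗ + 66*(-93)*(-105)) = (-16281 + 6027) - (-⅗ + 644490) = -10254 - 1*3222447/5 = -10254 - 3222447/5 = -3273717/5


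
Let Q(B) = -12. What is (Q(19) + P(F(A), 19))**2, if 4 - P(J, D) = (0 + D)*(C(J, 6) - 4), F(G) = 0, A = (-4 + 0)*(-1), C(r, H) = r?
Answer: 4624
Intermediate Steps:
A = 4 (A = -4*(-1) = 4)
P(J, D) = 4 - D*(-4 + J) (P(J, D) = 4 - (0 + D)*(J - 4) = 4 - D*(-4 + J))
(Q(19) + P(F(A), 19))**2 = (-12 + (4 + 4*19 - 1*19*0))**2 = (-12 + (4 + 76 + 0))**2 = (-12 + 80)**2 = 68**2 = 4624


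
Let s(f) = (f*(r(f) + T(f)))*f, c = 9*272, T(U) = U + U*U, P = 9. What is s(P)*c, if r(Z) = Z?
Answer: 19630512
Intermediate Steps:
T(U) = U + U²
c = 2448
s(f) = f²*(f + f*(1 + f)) (s(f) = (f*(f + f*(1 + f)))*f = f²*(f + f*(1 + f)))
s(P)*c = (9³*(2 + 9))*2448 = (729*11)*2448 = 8019*2448 = 19630512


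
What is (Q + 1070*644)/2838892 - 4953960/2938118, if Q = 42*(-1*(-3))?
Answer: -429956744929/297892845902 ≈ -1.4433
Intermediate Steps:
Q = 126 (Q = 42*3 = 126)
(Q + 1070*644)/2838892 - 4953960/2938118 = (126 + 1070*644)/2838892 - 4953960/2938118 = (126 + 689080)*(1/2838892) - 4953960*1/2938118 = 689206*(1/2838892) - 2476980/1469059 = 49229/202778 - 2476980/1469059 = -429956744929/297892845902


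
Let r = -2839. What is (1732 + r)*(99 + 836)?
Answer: -1035045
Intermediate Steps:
(1732 + r)*(99 + 836) = (1732 - 2839)*(99 + 836) = -1107*935 = -1035045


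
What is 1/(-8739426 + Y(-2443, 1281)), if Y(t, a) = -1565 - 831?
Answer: -1/8741822 ≈ -1.1439e-7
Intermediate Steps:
Y(t, a) = -2396
1/(-8739426 + Y(-2443, 1281)) = 1/(-8739426 - 2396) = 1/(-8741822) = -1/8741822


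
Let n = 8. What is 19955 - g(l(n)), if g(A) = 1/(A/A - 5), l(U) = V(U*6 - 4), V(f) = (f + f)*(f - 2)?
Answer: 79821/4 ≈ 19955.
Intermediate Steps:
V(f) = 2*f*(-2 + f) (V(f) = (2*f)*(-2 + f) = 2*f*(-2 + f))
l(U) = 2*(-6 + 6*U)*(-4 + 6*U) (l(U) = 2*(U*6 - 4)*(-2 + (U*6 - 4)) = 2*(6*U - 4)*(-2 + (6*U - 4)) = 2*(-4 + 6*U)*(-2 + (-4 + 6*U)) = 2*(-4 + 6*U)*(-6 + 6*U) = 2*(-6 + 6*U)*(-4 + 6*U))
g(A) = -1/4 (g(A) = 1/(1 - 5) = 1/(-4) = -1/4)
19955 - g(l(n)) = 19955 - 1*(-1/4) = 19955 + 1/4 = 79821/4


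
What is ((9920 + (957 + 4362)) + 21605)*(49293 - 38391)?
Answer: 401673288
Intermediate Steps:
((9920 + (957 + 4362)) + 21605)*(49293 - 38391) = ((9920 + 5319) + 21605)*10902 = (15239 + 21605)*10902 = 36844*10902 = 401673288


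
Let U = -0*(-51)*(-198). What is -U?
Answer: 0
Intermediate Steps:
U = 0 (U = -98*0*(-198) = 0*(-198) = 0)
-U = -1*0 = 0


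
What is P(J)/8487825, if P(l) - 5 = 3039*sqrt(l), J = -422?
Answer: 1/1697565 + 1013*I*sqrt(422)/2829275 ≈ 5.8908e-7 + 0.0073551*I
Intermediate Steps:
P(l) = 5 + 3039*sqrt(l)
P(J)/8487825 = (5 + 3039*sqrt(-422))/8487825 = (5 + 3039*(I*sqrt(422)))*(1/8487825) = (5 + 3039*I*sqrt(422))*(1/8487825) = 1/1697565 + 1013*I*sqrt(422)/2829275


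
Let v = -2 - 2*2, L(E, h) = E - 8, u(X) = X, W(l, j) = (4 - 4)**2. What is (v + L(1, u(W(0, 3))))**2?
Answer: 169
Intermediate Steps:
W(l, j) = 0 (W(l, j) = 0**2 = 0)
L(E, h) = -8 + E
v = -6 (v = -2 - 4 = -6)
(v + L(1, u(W(0, 3))))**2 = (-6 + (-8 + 1))**2 = (-6 - 7)**2 = (-13)**2 = 169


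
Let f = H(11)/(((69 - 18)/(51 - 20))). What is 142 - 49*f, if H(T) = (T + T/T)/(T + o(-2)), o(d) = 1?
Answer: 5723/51 ≈ 112.22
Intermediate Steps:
H(T) = 1 (H(T) = (T + T/T)/(T + 1) = (T + 1)/(1 + T) = (1 + T)/(1 + T) = 1)
f = 31/51 (f = 1/((69 - 18)/(51 - 20)) = 1/(51/31) = 1*(31/51) = 31/51 ≈ 0.60784)
142 - 49*f = 142 - 49*31/51 = 142 - 1519/51 = 5723/51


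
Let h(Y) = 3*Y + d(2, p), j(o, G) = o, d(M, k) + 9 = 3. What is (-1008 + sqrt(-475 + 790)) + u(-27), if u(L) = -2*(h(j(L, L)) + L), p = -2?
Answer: -780 + 3*sqrt(35) ≈ -762.25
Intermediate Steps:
d(M, k) = -6 (d(M, k) = -9 + 3 = -6)
h(Y) = -6 + 3*Y (h(Y) = 3*Y - 6 = -6 + 3*Y)
u(L) = 12 - 8*L (u(L) = -2*((-6 + 3*L) + L) = -2*(-6 + 4*L) = 12 - 8*L)
(-1008 + sqrt(-475 + 790)) + u(-27) = (-1008 + sqrt(-475 + 790)) + (12 - 8*(-27)) = (-1008 + sqrt(315)) + (12 + 216) = (-1008 + 3*sqrt(35)) + 228 = -780 + 3*sqrt(35)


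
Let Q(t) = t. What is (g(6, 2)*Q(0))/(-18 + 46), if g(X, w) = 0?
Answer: 0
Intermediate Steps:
(g(6, 2)*Q(0))/(-18 + 46) = (0*0)/(-18 + 46) = 0/28 = 0*(1/28) = 0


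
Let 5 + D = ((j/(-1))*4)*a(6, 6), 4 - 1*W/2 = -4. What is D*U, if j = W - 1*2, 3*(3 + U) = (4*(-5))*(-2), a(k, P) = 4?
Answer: -7099/3 ≈ -2366.3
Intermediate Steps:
W = 16 (W = 8 - 2*(-4) = 8 + 8 = 16)
U = 31/3 (U = -3 + ((4*(-5))*(-2))/3 = -3 + (-20*(-2))/3 = -3 + (⅓)*40 = -3 + 40/3 = 31/3 ≈ 10.333)
j = 14 (j = 16 - 1*2 = 16 - 2 = 14)
D = -229 (D = -5 + ((14/(-1))*4)*4 = -5 + ((14*(-1))*4)*4 = -5 - 14*4*4 = -5 - 56*4 = -5 - 224 = -229)
D*U = -229*31/3 = -7099/3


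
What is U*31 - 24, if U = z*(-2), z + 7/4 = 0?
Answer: 169/2 ≈ 84.500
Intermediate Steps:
z = -7/4 (z = -7/4 + 0 = -7/4 ≈ -1.7500)
U = 7/2 (U = -7/4*(-2) = 7/2 ≈ 3.5000)
U*31 - 24 = (7/2)*31 - 24 = 217/2 - 24 = 169/2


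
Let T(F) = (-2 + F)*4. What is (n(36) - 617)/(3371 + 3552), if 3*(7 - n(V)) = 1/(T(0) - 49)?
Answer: -104309/1183833 ≈ -0.088111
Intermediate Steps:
T(F) = -8 + 4*F
n(V) = 1198/171 (n(V) = 7 - 1/(3*((-8 + 4*0) - 49)) = 7 - 1/(3*((-8 + 0) - 49)) = 7 - 1/(3*(-8 - 49)) = 7 - ⅓/(-57) = 7 - ⅓*(-1/57) = 7 + 1/171 = 1198/171)
(n(36) - 617)/(3371 + 3552) = (1198/171 - 617)/(3371 + 3552) = -104309/171/6923 = -104309/171*1/6923 = -104309/1183833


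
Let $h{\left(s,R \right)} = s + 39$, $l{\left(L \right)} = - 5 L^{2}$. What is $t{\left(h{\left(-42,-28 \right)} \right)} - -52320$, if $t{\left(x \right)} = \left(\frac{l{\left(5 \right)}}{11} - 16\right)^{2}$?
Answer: $\frac{6421321}{121} \approx 53069.0$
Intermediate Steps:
$h{\left(s,R \right)} = 39 + s$
$t{\left(x \right)} = \frac{90601}{121}$ ($t{\left(x \right)} = \left(\frac{\left(-5\right) 5^{2}}{11} - 16\right)^{2} = \left(\left(-5\right) 25 \cdot \frac{1}{11} - 16\right)^{2} = \left(\left(-125\right) \frac{1}{11} - 16\right)^{2} = \left(- \frac{125}{11} - 16\right)^{2} = \left(- \frac{301}{11}\right)^{2} = \frac{90601}{121}$)
$t{\left(h{\left(-42,-28 \right)} \right)} - -52320 = \frac{90601}{121} - -52320 = \frac{90601}{121} + 52320 = \frac{6421321}{121}$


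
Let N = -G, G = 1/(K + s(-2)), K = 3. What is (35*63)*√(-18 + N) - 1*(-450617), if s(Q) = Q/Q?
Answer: 450617 + 2205*I*√73/2 ≈ 4.5062e+5 + 9419.8*I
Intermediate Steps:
s(Q) = 1
G = ¼ (G = 1/(3 + 1) = 1/4 = ¼ ≈ 0.25000)
N = -¼ (N = -1*¼ = -¼ ≈ -0.25000)
(35*63)*√(-18 + N) - 1*(-450617) = (35*63)*√(-18 - ¼) - 1*(-450617) = 2205*√(-73/4) + 450617 = 2205*(I*√73/2) + 450617 = 2205*I*√73/2 + 450617 = 450617 + 2205*I*√73/2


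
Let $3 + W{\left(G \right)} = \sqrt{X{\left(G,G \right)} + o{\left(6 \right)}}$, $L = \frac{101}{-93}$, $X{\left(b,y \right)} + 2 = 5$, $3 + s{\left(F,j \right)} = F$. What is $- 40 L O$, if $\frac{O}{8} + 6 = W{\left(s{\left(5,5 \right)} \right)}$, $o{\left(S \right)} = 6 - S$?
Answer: $- \frac{96960}{31} + \frac{32320 \sqrt{3}}{93} \approx -2525.8$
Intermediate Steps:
$s{\left(F,j \right)} = -3 + F$
$X{\left(b,y \right)} = 3$ ($X{\left(b,y \right)} = -2 + 5 = 3$)
$L = - \frac{101}{93}$ ($L = 101 \left(- \frac{1}{93}\right) = - \frac{101}{93} \approx -1.086$)
$W{\left(G \right)} = -3 + \sqrt{3}$ ($W{\left(G \right)} = -3 + \sqrt{3 + \left(6 - 6\right)} = -3 + \sqrt{3 + 0} = -3 + \sqrt{3}$)
$O = -72 + 8 \sqrt{3}$ ($O = -48 + 8 \left(-3 + \sqrt{3}\right) = -48 - \left(24 - 8 \sqrt{3}\right) = -72 + 8 \sqrt{3} \approx -58.144$)
$- 40 L O = \left(-40\right) \left(- \frac{101}{93}\right) \left(-72 + 8 \sqrt{3}\right) = \frac{4040 \left(-72 + 8 \sqrt{3}\right)}{93} = - \frac{96960}{31} + \frac{32320 \sqrt{3}}{93}$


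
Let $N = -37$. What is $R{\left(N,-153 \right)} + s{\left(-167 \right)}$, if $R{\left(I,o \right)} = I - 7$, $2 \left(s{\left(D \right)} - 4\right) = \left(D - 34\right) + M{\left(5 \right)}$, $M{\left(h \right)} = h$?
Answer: $-138$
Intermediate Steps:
$s{\left(D \right)} = - \frac{21}{2} + \frac{D}{2}$ ($s{\left(D \right)} = 4 + \frac{\left(D - 34\right) + 5}{2} = 4 + \frac{\left(-34 + D\right) + 5}{2} = 4 + \frac{-29 + D}{2} = 4 + \left(- \frac{29}{2} + \frac{D}{2}\right) = - \frac{21}{2} + \frac{D}{2}$)
$R{\left(I,o \right)} = -7 + I$
$R{\left(N,-153 \right)} + s{\left(-167 \right)} = \left(-7 - 37\right) + \left(- \frac{21}{2} + \frac{1}{2} \left(-167\right)\right) = -44 - 94 = -138$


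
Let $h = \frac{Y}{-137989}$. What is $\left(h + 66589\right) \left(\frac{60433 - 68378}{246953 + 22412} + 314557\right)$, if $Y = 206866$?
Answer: $\frac{155706827725713449160}{7433881397} \approx 2.0946 \cdot 10^{10}$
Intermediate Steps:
$h = - \frac{206866}{137989}$ ($h = \frac{206866}{-137989} = 206866 \left(- \frac{1}{137989}\right) = - \frac{206866}{137989} \approx -1.4991$)
$\left(h + 66589\right) \left(\frac{60433 - 68378}{246953 + 22412} + 314557\right) = \left(- \frac{206866}{137989} + 66589\right) \left(\frac{60433 - 68378}{246953 + 22412} + 314557\right) = \frac{9188342655 \left(- \frac{7945}{269365} + 314557\right)}{137989} = \frac{9188342655 \left(\left(-7945\right) \frac{1}{269365} + 314557\right)}{137989} = \frac{9188342655 \left(- \frac{1589}{53873} + 314557\right)}{137989} = \frac{9188342655}{137989} \cdot \frac{16946127672}{53873} = \frac{155706827725713449160}{7433881397}$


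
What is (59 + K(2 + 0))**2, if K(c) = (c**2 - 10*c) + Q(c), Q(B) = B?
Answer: 2025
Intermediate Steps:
K(c) = c**2 - 9*c (K(c) = (c**2 - 10*c) + c = c**2 - 9*c)
(59 + K(2 + 0))**2 = (59 + (2 + 0)*(-9 + (2 + 0)))**2 = (59 + 2*(-9 + 2))**2 = (59 + 2*(-7))**2 = (59 - 14)**2 = 45**2 = 2025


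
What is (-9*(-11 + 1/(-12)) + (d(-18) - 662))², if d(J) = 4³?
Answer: 3972049/16 ≈ 2.4825e+5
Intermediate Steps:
d(J) = 64
(-9*(-11 + 1/(-12)) + (d(-18) - 662))² = (-9*(-11 + 1/(-12)) + (64 - 662))² = (-9*(-11 - 1/12) - 598)² = (-9*(-133/12) - 598)² = (399/4 - 598)² = (-1993/4)² = 3972049/16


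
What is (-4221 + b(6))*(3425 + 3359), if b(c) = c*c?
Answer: -28391040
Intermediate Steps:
b(c) = c²
(-4221 + b(6))*(3425 + 3359) = (-4221 + 6²)*(3425 + 3359) = (-4221 + 36)*6784 = -4185*6784 = -28391040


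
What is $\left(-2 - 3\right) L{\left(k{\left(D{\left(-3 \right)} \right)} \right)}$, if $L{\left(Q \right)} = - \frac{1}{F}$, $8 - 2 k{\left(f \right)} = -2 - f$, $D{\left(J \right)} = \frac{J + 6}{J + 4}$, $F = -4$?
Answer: $- \frac{5}{4} \approx -1.25$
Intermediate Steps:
$D{\left(J \right)} = \frac{6 + J}{4 + J}$
$k{\left(f \right)} = 5 + \frac{f}{2}$ ($k{\left(f \right)} = 4 - \frac{-2 - f}{2} = 4 + \left(1 + \frac{f}{2}\right) = 5 + \frac{f}{2}$)
$L{\left(Q \right)} = \frac{1}{4}$ ($L{\left(Q \right)} = - \frac{1}{-4} = \left(-1\right) \left(- \frac{1}{4}\right) = \frac{1}{4}$)
$\left(-2 - 3\right) L{\left(k{\left(D{\left(-3 \right)} \right)} \right)} = \left(-2 - 3\right) \frac{1}{4} = \left(-5\right) \frac{1}{4} = - \frac{5}{4}$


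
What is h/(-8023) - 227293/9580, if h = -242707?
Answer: 501561321/76860340 ≈ 6.5256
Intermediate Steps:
h/(-8023) - 227293/9580 = -242707/(-8023) - 227293/9580 = -242707*(-1/8023) - 227293*1/9580 = 242707/8023 - 227293/9580 = 501561321/76860340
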